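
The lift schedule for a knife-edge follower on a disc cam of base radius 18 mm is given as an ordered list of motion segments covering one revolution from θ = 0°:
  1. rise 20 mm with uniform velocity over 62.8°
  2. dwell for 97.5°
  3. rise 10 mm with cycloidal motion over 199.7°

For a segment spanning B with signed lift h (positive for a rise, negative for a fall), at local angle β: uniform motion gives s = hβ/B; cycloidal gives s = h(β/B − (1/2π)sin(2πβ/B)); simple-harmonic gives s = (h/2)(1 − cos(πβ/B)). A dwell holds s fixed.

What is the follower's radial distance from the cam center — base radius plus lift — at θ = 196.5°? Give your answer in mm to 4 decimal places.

seg 1 [0°–62.8°] uniform, h=20: full span → s += 20 → s = 20.0000
seg 2 [62.8°–160.3°] dwell: s stays 20.0000
seg 3 [160.3°–360°] cycloidal, h=10: θ=196.5° here. β=36.2, B=199.7. 10·(0.1813 − sin(2π·0.1813)/(2π)) = 0.3673 → s = 20.3673
radial distance = base radius + s = 18 + 20.3673 = 38.3673

38.3673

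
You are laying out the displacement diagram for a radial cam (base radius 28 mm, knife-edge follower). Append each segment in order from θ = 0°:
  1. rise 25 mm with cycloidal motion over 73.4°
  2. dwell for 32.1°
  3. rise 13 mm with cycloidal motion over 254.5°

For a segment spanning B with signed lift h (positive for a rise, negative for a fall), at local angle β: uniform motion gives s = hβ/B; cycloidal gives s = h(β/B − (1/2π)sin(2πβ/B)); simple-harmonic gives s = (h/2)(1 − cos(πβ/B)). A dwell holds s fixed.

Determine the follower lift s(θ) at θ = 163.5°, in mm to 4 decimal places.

seg 1 [0°–73.4°] cycloidal, h=25: full span → s += 25 → s = 25.0000
seg 2 [73.4°–105.5°] dwell: s stays 25.0000
seg 3 [105.5°–360°] cycloidal, h=13: θ=163.5° here. β=58, B=254.5. 13·(0.2279 − sin(2π·0.2279)/(2π)) = 0.9136 → s = 25.9136

25.9136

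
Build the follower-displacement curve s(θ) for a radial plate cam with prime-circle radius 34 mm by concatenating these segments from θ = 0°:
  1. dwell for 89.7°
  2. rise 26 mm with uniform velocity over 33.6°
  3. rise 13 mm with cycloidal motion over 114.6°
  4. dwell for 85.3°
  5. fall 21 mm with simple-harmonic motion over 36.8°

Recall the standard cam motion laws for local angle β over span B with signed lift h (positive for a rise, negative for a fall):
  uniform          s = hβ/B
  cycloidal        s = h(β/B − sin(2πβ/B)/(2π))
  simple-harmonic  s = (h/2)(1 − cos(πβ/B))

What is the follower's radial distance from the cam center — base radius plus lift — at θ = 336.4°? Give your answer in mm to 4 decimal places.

seg 1 [0°–89.7°] dwell: s stays 0.0000
seg 2 [89.7°–123.3°] uniform, h=26: full span → s += 26 → s = 26.0000
seg 3 [123.3°–237.9°] cycloidal, h=13: full span → s += 13 → s = 39.0000
seg 4 [237.9°–323.2°] dwell: s stays 39.0000
seg 5 [323.2°–360°] simple-harmonic, h=-21: θ=336.4° here. β=13.2, B=36.8. -21/2·(1 − cos(π·0.3587)) = -5.9904 → s = 33.0096
radial distance = base radius + s = 34 + 33.0096 = 67.0096

67.0096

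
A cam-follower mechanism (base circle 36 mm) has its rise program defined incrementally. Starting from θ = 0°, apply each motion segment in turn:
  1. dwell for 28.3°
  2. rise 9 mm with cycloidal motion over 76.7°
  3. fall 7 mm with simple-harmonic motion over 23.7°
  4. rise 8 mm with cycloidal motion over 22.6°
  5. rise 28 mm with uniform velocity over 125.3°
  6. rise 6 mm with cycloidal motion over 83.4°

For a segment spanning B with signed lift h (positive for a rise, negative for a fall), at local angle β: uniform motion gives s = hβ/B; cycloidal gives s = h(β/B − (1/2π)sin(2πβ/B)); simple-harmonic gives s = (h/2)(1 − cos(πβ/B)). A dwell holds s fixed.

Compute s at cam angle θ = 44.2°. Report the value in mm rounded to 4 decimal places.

seg 1 [0°–28.3°] dwell: s stays 0.0000
seg 2 [28.3°–105°] cycloidal, h=9: θ=44.2° here. β=15.9, B=76.7. 9·(0.2073 − sin(2π·0.2073)/(2π)) = 0.4846 → s = 0.4846

0.4846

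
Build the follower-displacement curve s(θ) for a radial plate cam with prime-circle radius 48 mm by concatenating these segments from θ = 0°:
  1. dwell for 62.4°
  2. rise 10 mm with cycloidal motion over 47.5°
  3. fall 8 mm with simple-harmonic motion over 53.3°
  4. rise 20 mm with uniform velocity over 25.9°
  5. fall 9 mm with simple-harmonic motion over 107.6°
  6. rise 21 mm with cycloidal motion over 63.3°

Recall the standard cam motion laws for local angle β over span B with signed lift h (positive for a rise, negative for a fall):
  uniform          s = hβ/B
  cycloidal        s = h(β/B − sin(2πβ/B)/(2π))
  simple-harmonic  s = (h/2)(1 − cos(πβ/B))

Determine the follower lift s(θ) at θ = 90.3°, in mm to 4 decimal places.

seg 1 [0°–62.4°] dwell: s stays 0.0000
seg 2 [62.4°–109.9°] cycloidal, h=10: θ=90.3° here. β=27.9, B=47.5. 10·(0.5874 − sin(2π·0.5874)/(2π)) = 6.7041 → s = 6.7041

6.7041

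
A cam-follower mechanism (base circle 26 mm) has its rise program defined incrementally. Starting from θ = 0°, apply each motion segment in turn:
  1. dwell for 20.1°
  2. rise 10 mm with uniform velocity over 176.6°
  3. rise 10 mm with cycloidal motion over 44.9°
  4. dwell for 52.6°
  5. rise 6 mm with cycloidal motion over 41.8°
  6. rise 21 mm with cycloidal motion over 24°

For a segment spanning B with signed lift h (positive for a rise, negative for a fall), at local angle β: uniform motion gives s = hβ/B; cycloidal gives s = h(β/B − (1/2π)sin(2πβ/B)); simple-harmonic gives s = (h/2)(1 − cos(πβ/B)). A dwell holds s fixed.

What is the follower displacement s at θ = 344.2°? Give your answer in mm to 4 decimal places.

seg 1 [0°–20.1°] dwell: s stays 0.0000
seg 2 [20.1°–196.7°] uniform, h=10: full span → s += 10 → s = 10.0000
seg 3 [196.7°–241.6°] cycloidal, h=10: full span → s += 10 → s = 20.0000
seg 4 [241.6°–294.2°] dwell: s stays 20.0000
seg 5 [294.2°–336°] cycloidal, h=6: full span → s += 6 → s = 26.0000
seg 6 [336°–360°] cycloidal, h=21: θ=344.2° here. β=8.2, B=24. 21·(0.3417 − sin(2π·0.3417)/(2π)) = 4.3720 → s = 30.3720

30.3720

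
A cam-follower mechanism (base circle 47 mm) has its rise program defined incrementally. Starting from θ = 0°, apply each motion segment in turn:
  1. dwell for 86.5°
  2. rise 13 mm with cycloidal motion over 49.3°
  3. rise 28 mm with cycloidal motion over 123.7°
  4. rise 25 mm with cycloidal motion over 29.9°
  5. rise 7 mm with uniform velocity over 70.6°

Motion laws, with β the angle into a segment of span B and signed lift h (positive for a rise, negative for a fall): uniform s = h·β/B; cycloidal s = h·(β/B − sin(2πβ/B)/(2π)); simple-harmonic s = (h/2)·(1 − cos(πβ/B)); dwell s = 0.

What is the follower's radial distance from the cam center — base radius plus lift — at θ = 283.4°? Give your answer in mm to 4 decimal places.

seg 1 [0°–86.5°] dwell: s stays 0.0000
seg 2 [86.5°–135.8°] cycloidal, h=13: full span → s += 13 → s = 13.0000
seg 3 [135.8°–259.5°] cycloidal, h=28: full span → s += 28 → s = 41.0000
seg 4 [259.5°–289.4°] cycloidal, h=25: θ=283.4° here. β=23.9, B=29.9. 25·(0.7993 − sin(2π·0.7993)/(2π)) = 23.7725 → s = 64.7725
radial distance = base radius + s = 47 + 64.7725 = 111.7725

111.7725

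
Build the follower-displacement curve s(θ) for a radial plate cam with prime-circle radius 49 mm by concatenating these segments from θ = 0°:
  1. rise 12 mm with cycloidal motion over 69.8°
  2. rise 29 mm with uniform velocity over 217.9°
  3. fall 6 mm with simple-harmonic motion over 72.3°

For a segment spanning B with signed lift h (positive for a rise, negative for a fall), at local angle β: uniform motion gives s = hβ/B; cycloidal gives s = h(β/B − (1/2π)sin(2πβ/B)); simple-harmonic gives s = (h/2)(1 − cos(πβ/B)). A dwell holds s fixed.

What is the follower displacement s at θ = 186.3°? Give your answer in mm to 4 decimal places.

seg 1 [0°–69.8°] cycloidal, h=12: full span → s += 12 → s = 12.0000
seg 2 [69.8°–287.7°] uniform, h=29: θ=186.3° here. β=116.5, B=217.9. 29·116.5/217.9 = 15.5048 → s = 27.5048

27.5048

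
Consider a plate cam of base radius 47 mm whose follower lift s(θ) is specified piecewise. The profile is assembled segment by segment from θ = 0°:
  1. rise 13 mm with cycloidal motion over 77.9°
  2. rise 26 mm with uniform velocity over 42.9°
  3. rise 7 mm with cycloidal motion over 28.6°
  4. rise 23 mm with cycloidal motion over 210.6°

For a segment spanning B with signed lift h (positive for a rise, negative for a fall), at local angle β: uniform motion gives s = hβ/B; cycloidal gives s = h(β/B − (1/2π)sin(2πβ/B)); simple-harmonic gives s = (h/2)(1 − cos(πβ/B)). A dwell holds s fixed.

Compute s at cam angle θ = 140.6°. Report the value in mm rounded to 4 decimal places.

seg 1 [0°–77.9°] cycloidal, h=13: full span → s += 13 → s = 13.0000
seg 2 [77.9°–120.8°] uniform, h=26: full span → s += 26 → s = 39.0000
seg 3 [120.8°–149.4°] cycloidal, h=7: θ=140.6° here. β=19.8, B=28.6. 7·(0.6923 − sin(2π·0.6923)/(2π)) = 5.8878 → s = 44.8878

44.8878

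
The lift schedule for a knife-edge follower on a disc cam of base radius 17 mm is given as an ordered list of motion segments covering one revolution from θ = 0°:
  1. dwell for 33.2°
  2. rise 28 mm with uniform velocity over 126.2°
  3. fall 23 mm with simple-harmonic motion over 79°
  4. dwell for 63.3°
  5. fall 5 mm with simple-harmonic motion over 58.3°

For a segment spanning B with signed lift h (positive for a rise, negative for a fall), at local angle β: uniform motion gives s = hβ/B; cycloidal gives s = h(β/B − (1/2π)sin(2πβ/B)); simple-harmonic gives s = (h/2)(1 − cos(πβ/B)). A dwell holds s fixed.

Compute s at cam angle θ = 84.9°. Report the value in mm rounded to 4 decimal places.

seg 1 [0°–33.2°] dwell: s stays 0.0000
seg 2 [33.2°–159.4°] uniform, h=28: θ=84.9° here. β=51.7, B=126.2. 28·51.7/126.2 = 11.4707 → s = 11.4707

11.4707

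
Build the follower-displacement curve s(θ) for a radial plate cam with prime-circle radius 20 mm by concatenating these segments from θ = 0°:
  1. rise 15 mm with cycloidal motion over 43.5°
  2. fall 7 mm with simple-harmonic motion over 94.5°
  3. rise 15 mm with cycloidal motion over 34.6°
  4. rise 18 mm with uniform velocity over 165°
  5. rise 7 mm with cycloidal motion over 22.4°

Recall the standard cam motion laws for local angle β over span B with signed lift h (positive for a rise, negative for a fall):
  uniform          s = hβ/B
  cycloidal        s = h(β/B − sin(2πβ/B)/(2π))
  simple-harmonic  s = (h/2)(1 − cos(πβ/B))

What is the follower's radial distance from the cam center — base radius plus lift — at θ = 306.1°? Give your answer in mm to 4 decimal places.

seg 1 [0°–43.5°] cycloidal, h=15: full span → s += 15 → s = 15.0000
seg 2 [43.5°–138°] simple-harmonic, h=-7: full span → s += -7 → s = 8.0000
seg 3 [138°–172.6°] cycloidal, h=15: full span → s += 15 → s = 23.0000
seg 4 [172.6°–337.6°] uniform, h=18: θ=306.1° here. β=133.5, B=165. 18·133.5/165 = 14.5636 → s = 37.5636
radial distance = base radius + s = 20 + 37.5636 = 57.5636

57.5636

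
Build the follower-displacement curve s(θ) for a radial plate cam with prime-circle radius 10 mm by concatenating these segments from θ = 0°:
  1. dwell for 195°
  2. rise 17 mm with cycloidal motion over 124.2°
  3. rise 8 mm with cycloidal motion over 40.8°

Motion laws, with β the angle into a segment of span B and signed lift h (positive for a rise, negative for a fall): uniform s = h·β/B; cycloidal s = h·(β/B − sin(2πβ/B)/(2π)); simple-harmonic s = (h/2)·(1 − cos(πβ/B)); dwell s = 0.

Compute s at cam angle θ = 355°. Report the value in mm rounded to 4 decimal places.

seg 1 [0°–195°] dwell: s stays 0.0000
seg 2 [195°–319.2°] cycloidal, h=17: full span → s += 17 → s = 17.0000
seg 3 [319.2°–360°] cycloidal, h=8: θ=355° here. β=35.8, B=40.8. 8·(0.8775 − sin(2π·0.8775)/(2π)) = 7.9060 → s = 24.9060

24.9060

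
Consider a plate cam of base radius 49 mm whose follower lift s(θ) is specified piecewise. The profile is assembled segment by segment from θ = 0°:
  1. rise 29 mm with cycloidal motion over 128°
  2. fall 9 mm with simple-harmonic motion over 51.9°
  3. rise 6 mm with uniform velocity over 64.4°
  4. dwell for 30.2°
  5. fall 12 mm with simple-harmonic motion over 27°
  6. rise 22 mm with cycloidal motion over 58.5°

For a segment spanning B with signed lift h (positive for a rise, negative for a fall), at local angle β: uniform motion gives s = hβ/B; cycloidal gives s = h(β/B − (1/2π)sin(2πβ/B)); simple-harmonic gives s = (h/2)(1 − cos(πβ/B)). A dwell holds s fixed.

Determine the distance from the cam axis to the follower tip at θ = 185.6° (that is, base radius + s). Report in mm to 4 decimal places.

seg 1 [0°–128°] cycloidal, h=29: full span → s += 29 → s = 29.0000
seg 2 [128°–179.9°] simple-harmonic, h=-9: full span → s += -9 → s = 20.0000
seg 3 [179.9°–244.3°] uniform, h=6: θ=185.6° here. β=5.7, B=64.4. 6·5.7/64.4 = 0.5311 → s = 20.5311
radial distance = base radius + s = 49 + 20.5311 = 69.5311

69.5311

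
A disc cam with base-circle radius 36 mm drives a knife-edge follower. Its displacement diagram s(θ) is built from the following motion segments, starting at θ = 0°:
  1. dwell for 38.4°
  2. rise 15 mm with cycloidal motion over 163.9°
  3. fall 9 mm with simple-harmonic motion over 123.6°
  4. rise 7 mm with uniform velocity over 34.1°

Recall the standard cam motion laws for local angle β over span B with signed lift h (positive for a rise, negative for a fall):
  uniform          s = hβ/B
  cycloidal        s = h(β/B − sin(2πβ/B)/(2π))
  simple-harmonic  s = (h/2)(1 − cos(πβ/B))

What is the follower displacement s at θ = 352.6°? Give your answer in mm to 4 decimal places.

seg 1 [0°–38.4°] dwell: s stays 0.0000
seg 2 [38.4°–202.3°] cycloidal, h=15: full span → s += 15 → s = 15.0000
seg 3 [202.3°–325.9°] simple-harmonic, h=-9: full span → s += -9 → s = 6.0000
seg 4 [325.9°–360°] uniform, h=7: θ=352.6° here. β=26.7, B=34.1. 7·26.7/34.1 = 5.4809 → s = 11.4809

11.4809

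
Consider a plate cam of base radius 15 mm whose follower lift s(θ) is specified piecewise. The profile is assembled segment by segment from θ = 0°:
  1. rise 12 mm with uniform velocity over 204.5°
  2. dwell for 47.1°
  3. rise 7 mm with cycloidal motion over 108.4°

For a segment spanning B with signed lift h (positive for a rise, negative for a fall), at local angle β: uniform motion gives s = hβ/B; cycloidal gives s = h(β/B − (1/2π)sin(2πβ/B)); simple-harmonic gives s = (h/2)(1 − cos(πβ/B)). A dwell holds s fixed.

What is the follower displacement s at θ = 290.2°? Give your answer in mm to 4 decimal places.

seg 1 [0°–204.5°] uniform, h=12: full span → s += 12 → s = 12.0000
seg 2 [204.5°–251.6°] dwell: s stays 12.0000
seg 3 [251.6°–360°] cycloidal, h=7: θ=290.2° here. β=38.6, B=108.4. 7·(0.3561 − sin(2π·0.3561)/(2π)) = 1.6170 → s = 13.6170

13.6170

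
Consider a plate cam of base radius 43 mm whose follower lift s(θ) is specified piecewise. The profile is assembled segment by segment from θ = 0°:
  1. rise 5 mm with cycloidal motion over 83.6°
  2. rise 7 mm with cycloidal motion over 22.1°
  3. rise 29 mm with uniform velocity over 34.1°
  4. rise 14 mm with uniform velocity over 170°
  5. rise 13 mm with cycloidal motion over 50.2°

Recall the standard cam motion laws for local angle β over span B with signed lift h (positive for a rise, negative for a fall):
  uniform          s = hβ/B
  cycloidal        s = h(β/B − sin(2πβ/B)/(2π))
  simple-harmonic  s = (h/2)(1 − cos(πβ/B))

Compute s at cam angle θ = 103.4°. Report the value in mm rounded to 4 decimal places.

seg 1 [0°–83.6°] cycloidal, h=5: full span → s += 5 → s = 5.0000
seg 2 [83.6°–105.7°] cycloidal, h=7: θ=103.4° here. β=19.8, B=22.1. 7·(0.8959 − sin(2π·0.8959)/(2π)) = 6.9492 → s = 11.9492

11.9492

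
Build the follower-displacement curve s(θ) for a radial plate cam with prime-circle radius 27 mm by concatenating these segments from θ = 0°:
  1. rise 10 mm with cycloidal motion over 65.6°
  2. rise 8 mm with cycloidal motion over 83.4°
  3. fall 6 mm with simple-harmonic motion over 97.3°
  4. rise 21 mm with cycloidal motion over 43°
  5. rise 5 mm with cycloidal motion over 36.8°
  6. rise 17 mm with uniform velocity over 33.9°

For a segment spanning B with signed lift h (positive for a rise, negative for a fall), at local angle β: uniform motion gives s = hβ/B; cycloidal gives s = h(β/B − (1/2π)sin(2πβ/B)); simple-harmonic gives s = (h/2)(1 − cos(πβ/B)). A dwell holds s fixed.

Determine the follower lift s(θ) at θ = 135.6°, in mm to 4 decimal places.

seg 1 [0°–65.6°] cycloidal, h=10: full span → s += 10 → s = 10.0000
seg 2 [65.6°–149°] cycloidal, h=8: θ=135.6° here. β=70, B=83.4. 8·(0.8393 − sin(2π·0.8393)/(2π)) = 7.7925 → s = 17.7925

17.7925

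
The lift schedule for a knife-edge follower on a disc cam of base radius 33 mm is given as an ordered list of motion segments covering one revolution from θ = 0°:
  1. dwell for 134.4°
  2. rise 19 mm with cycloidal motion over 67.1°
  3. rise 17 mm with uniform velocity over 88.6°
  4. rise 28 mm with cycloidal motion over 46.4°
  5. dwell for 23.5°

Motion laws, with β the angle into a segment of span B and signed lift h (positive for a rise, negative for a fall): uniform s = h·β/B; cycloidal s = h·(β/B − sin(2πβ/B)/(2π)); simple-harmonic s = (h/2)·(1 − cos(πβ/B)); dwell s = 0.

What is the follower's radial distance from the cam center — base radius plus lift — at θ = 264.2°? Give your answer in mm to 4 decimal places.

seg 1 [0°–134.4°] dwell: s stays 0.0000
seg 2 [134.4°–201.5°] cycloidal, h=19: full span → s += 19 → s = 19.0000
seg 3 [201.5°–290.1°] uniform, h=17: θ=264.2° here. β=62.7, B=88.6. 17·62.7/88.6 = 12.0305 → s = 31.0305
radial distance = base radius + s = 33 + 31.0305 = 64.0305

64.0305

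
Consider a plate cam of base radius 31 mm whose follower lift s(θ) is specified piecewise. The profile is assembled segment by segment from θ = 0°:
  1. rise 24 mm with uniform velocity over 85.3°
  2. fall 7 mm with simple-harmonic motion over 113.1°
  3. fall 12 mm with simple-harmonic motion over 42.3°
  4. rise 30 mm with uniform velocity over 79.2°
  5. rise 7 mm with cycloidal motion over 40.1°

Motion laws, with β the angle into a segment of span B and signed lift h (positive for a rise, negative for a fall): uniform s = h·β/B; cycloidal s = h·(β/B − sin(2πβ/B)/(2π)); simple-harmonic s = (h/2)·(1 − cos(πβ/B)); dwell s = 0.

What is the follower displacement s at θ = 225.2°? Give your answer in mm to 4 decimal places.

seg 1 [0°–85.3°] uniform, h=24: full span → s += 24 → s = 24.0000
seg 2 [85.3°–198.4°] simple-harmonic, h=-7: full span → s += -7 → s = 17.0000
seg 3 [198.4°–240.7°] simple-harmonic, h=-12: θ=225.2° here. β=26.8, B=42.3. -12/2·(1 − cos(π·0.6336)) = -8.4445 → s = 8.5555

8.5555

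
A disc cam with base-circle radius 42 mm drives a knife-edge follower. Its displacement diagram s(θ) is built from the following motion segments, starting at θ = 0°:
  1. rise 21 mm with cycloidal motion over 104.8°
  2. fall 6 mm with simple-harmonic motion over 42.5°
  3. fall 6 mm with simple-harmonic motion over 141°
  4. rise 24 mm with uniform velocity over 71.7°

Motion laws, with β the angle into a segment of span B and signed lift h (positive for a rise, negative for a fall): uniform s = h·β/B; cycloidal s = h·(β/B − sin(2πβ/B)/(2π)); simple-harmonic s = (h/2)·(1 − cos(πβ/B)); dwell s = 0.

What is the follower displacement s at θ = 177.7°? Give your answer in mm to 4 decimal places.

seg 1 [0°–104.8°] cycloidal, h=21: full span → s += 21 → s = 21.0000
seg 2 [104.8°–147.3°] simple-harmonic, h=-6: full span → s += -6 → s = 15.0000
seg 3 [147.3°–288.3°] simple-harmonic, h=-6: θ=177.7° here. β=30.4, B=141. -6/2·(1 − cos(π·0.2156)) = -0.6623 → s = 14.3377

14.3377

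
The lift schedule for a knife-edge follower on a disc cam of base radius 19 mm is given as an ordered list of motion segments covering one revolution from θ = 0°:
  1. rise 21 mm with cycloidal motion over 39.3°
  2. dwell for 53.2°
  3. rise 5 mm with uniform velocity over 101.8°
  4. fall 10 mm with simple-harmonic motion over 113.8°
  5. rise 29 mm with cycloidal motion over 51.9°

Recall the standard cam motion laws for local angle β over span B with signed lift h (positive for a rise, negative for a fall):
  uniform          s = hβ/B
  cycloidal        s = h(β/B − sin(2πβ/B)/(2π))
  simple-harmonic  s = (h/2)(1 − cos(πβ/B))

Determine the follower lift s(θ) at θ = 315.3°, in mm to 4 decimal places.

seg 1 [0°–39.3°] cycloidal, h=21: full span → s += 21 → s = 21.0000
seg 2 [39.3°–92.5°] dwell: s stays 21.0000
seg 3 [92.5°–194.3°] uniform, h=5: full span → s += 5 → s = 26.0000
seg 4 [194.3°–308.1°] simple-harmonic, h=-10: full span → s += -10 → s = 16.0000
seg 5 [308.1°–360°] cycloidal, h=29: θ=315.3° here. β=7.2, B=51.9. 29·(0.1387 − sin(2π·0.1387)/(2π)) = 0.4904 → s = 16.4904

16.4904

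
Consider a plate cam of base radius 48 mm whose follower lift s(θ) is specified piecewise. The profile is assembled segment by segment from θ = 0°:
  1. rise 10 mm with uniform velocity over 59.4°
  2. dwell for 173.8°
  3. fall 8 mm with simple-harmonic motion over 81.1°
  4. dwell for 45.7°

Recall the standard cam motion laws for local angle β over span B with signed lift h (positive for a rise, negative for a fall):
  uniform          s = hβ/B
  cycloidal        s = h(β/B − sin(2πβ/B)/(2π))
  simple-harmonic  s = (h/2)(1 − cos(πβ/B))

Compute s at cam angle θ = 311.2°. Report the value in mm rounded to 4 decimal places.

seg 1 [0°–59.4°] uniform, h=10: full span → s += 10 → s = 10.0000
seg 2 [59.4°–233.2°] dwell: s stays 10.0000
seg 3 [233.2°–314.3°] simple-harmonic, h=-8: θ=311.2° here. β=78, B=81.1. -8/2·(1 − cos(π·0.9618)) = -7.9712 → s = 2.0288

2.0288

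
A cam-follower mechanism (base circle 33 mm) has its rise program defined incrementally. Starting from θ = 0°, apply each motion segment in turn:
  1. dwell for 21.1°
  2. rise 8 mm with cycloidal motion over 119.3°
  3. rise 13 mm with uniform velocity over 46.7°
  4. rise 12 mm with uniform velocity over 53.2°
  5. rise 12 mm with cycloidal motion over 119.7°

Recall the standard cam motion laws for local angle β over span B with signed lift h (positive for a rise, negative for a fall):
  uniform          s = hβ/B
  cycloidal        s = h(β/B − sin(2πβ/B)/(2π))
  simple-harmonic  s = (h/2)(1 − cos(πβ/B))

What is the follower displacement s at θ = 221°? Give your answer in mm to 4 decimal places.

seg 1 [0°–21.1°] dwell: s stays 0.0000
seg 2 [21.1°–140.4°] cycloidal, h=8: full span → s += 8 → s = 8.0000
seg 3 [140.4°–187.1°] uniform, h=13: full span → s += 13 → s = 21.0000
seg 4 [187.1°–240.3°] uniform, h=12: θ=221° here. β=33.9, B=53.2. 12·33.9/53.2 = 7.6466 → s = 28.6466

28.6466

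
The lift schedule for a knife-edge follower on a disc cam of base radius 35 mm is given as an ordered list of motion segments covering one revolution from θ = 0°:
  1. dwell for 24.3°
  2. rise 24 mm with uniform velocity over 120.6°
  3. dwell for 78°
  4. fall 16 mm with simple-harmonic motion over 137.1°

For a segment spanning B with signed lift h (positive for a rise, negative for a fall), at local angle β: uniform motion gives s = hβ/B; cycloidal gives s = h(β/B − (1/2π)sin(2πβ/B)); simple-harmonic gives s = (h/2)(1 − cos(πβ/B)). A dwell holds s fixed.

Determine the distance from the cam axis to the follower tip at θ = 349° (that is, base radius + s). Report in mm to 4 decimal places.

seg 1 [0°–24.3°] dwell: s stays 0.0000
seg 2 [24.3°–144.9°] uniform, h=24: full span → s += 24 → s = 24.0000
seg 3 [144.9°–222.9°] dwell: s stays 24.0000
seg 4 [222.9°–360°] simple-harmonic, h=-16: θ=349° here. β=126.1, B=137.1. -16/2·(1 − cos(π·0.9198)) = -15.7472 → s = 8.2528
radial distance = base radius + s = 35 + 8.2528 = 43.2528

43.2528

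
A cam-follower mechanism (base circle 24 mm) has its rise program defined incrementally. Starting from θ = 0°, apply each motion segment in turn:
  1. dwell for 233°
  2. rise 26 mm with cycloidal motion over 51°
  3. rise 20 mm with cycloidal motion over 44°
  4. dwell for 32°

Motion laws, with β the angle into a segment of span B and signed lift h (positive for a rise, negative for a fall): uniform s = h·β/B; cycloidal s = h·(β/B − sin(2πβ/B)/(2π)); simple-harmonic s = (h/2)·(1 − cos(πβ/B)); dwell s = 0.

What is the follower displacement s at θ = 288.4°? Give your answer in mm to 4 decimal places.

seg 1 [0°–233°] dwell: s stays 0.0000
seg 2 [233°–284°] cycloidal, h=26: full span → s += 26 → s = 26.0000
seg 3 [284°–328°] cycloidal, h=20: θ=288.4° here. β=4.4, B=44. 20·(0.1000 − sin(2π·0.1000)/(2π)) = 0.1290 → s = 26.1290

26.1290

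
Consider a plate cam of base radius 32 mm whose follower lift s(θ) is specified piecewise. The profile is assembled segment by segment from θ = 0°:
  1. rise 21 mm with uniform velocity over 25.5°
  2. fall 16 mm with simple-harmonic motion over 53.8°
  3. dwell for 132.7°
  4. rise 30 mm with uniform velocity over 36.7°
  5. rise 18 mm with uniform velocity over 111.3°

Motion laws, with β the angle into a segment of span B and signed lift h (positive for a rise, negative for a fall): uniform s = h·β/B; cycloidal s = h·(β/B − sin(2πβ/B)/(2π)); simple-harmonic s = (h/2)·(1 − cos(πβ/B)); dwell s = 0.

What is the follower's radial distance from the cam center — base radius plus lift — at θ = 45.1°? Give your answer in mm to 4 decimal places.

seg 1 [0°–25.5°] uniform, h=21: full span → s += 21 → s = 21.0000
seg 2 [25.5°–79.3°] simple-harmonic, h=-16: θ=45.1° here. β=19.6, B=53.8. -16/2·(1 − cos(π·0.3643)) = -4.6921 → s = 16.3079
radial distance = base radius + s = 32 + 16.3079 = 48.3079

48.3079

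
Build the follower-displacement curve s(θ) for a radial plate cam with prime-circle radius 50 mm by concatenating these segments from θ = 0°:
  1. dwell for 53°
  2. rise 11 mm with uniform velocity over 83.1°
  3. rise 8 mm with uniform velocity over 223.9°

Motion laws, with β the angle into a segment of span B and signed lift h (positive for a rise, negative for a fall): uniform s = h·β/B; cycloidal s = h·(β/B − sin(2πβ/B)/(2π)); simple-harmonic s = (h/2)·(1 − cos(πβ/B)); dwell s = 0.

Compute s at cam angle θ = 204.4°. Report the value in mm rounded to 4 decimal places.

seg 1 [0°–53°] dwell: s stays 0.0000
seg 2 [53°–136.1°] uniform, h=11: full span → s += 11 → s = 11.0000
seg 3 [136.1°–360°] uniform, h=8: θ=204.4° here. β=68.3, B=223.9. 8·68.3/223.9 = 2.4404 → s = 13.4404

13.4404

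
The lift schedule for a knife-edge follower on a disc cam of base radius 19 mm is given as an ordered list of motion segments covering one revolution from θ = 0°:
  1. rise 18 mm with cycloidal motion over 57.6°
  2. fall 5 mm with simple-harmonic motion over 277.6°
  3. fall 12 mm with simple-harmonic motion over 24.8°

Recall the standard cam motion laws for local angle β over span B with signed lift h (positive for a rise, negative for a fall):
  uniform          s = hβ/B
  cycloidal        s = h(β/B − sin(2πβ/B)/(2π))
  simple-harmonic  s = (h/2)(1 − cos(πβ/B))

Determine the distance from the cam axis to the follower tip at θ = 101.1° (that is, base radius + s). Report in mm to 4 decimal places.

seg 1 [0°–57.6°] cycloidal, h=18: full span → s += 18 → s = 18.0000
seg 2 [57.6°–335.2°] simple-harmonic, h=-5: θ=101.1° here. β=43.5, B=277.6. -5/2·(1 − cos(π·0.1567)) = -0.2969 → s = 17.7031
radial distance = base radius + s = 19 + 17.7031 = 36.7031

36.7031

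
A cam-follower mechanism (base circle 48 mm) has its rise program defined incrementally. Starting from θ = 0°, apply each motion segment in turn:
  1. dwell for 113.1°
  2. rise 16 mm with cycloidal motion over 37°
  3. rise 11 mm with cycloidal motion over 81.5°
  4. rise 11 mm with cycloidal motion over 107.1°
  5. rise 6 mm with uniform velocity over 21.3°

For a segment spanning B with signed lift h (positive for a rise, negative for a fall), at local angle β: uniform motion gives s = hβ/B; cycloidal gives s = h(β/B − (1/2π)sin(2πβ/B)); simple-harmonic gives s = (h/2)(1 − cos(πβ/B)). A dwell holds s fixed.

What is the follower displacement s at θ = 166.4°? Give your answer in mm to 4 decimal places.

seg 1 [0°–113.1°] dwell: s stays 0.0000
seg 2 [113.1°–150.1°] cycloidal, h=16: full span → s += 16 → s = 16.0000
seg 3 [150.1°–231.6°] cycloidal, h=11: θ=166.4° here. β=16.3, B=81.5. 11·(0.2000 − sin(2π·0.2000)/(2π)) = 0.5350 → s = 16.5350

16.5350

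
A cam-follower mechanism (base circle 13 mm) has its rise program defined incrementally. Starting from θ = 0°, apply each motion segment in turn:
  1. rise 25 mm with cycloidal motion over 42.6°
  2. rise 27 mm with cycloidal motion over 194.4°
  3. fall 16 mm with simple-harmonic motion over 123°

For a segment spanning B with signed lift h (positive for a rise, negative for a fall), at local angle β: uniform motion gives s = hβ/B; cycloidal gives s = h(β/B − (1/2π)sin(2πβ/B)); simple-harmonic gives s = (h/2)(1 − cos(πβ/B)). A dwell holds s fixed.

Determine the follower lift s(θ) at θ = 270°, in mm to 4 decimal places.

seg 1 [0°–42.6°] cycloidal, h=25: full span → s += 25 → s = 25.0000
seg 2 [42.6°–237°] cycloidal, h=27: full span → s += 27 → s = 52.0000
seg 3 [237°–360°] simple-harmonic, h=-16: θ=270° here. β=33, B=123. -16/2·(1 − cos(π·0.2683)) = -2.6774 → s = 49.3226

49.3226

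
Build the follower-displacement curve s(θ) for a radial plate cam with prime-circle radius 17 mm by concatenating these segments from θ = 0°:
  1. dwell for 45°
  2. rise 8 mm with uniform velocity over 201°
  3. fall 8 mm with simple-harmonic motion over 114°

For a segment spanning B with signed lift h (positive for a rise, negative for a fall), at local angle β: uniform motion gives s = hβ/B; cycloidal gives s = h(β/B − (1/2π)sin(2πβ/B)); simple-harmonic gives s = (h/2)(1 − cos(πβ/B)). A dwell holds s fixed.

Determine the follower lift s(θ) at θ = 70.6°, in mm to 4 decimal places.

seg 1 [0°–45°] dwell: s stays 0.0000
seg 2 [45°–246°] uniform, h=8: θ=70.6° here. β=25.6, B=201. 8·25.6/201 = 1.0189 → s = 1.0189

1.0189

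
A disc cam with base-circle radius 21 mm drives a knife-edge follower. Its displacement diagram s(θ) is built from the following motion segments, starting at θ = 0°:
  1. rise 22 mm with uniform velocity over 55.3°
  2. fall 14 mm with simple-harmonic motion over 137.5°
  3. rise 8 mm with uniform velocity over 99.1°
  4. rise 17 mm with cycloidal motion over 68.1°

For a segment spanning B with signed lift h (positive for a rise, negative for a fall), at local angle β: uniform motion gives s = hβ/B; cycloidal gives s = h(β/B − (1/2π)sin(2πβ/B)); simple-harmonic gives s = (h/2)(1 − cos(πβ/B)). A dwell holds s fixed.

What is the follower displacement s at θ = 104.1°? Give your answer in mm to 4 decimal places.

seg 1 [0°–55.3°] uniform, h=22: full span → s += 22 → s = 22.0000
seg 2 [55.3°–192.8°] simple-harmonic, h=-14: θ=104.1° here. β=48.8, B=137.5. -14/2·(1 − cos(π·0.3549)) = -3.9186 → s = 18.0814

18.0814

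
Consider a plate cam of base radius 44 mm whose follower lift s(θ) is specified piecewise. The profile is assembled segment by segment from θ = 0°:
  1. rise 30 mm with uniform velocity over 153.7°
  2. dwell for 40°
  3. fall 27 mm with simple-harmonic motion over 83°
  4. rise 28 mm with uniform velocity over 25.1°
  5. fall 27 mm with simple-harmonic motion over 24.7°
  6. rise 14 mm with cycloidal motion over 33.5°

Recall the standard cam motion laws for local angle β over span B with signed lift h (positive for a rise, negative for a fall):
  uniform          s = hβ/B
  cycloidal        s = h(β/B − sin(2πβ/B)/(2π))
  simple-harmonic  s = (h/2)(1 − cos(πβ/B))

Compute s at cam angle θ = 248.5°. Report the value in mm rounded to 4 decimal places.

seg 1 [0°–153.7°] uniform, h=30: full span → s += 30 → s = 30.0000
seg 2 [153.7°–193.7°] dwell: s stays 30.0000
seg 3 [193.7°–276.7°] simple-harmonic, h=-27: θ=248.5° here. β=54.8, B=83. -27/2·(1 − cos(π·0.6602)) = -20.0126 → s = 9.9874

9.9874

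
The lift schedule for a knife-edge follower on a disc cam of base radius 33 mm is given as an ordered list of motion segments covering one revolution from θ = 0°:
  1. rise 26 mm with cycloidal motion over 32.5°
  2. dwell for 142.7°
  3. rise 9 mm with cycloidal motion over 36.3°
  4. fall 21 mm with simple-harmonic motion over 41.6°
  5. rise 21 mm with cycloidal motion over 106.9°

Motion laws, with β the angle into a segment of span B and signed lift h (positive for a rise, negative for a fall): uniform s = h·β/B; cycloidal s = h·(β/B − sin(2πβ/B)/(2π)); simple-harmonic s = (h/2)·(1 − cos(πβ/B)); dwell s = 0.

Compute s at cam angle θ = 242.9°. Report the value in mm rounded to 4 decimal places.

seg 1 [0°–32.5°] cycloidal, h=26: full span → s += 26 → s = 26.0000
seg 2 [32.5°–175.2°] dwell: s stays 26.0000
seg 3 [175.2°–211.5°] cycloidal, h=9: full span → s += 9 → s = 35.0000
seg 4 [211.5°–253.1°] simple-harmonic, h=-21: θ=242.9° here. β=31.4, B=41.6. -21/2·(1 − cos(π·0.7548)) = -18.0359 → s = 16.9641

16.9641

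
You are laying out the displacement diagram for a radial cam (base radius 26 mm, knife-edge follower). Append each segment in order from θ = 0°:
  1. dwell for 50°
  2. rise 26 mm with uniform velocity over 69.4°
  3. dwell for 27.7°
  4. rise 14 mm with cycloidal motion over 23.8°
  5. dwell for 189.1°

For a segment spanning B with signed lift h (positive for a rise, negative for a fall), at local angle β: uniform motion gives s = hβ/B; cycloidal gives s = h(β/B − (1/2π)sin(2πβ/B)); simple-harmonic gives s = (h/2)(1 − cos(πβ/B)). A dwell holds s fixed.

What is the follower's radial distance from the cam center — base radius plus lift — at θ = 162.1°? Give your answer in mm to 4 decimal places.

seg 1 [0°–50°] dwell: s stays 0.0000
seg 2 [50°–119.4°] uniform, h=26: full span → s += 26 → s = 26.0000
seg 3 [119.4°–147.1°] dwell: s stays 26.0000
seg 4 [147.1°–170.9°] cycloidal, h=14: θ=162.1° here. β=15, B=23.8. 14·(0.6303 − sin(2π·0.6303)/(2π)) = 10.4502 → s = 36.4502
radial distance = base radius + s = 26 + 36.4502 = 62.4502

62.4502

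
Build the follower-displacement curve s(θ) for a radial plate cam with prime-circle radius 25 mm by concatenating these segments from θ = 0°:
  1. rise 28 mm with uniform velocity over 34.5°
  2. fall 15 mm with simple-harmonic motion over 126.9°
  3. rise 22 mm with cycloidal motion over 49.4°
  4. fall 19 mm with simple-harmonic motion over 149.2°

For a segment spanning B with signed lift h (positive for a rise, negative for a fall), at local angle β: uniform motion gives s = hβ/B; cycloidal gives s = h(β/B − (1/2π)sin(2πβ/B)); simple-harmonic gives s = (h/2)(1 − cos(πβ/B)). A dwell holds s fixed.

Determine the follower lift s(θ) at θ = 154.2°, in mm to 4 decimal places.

seg 1 [0°–34.5°] uniform, h=28: full span → s += 28 → s = 28.0000
seg 2 [34.5°–161.4°] simple-harmonic, h=-15: θ=154.2° here. β=119.7, B=126.9. -15/2·(1 − cos(π·0.9433)) = -14.8812 → s = 13.1188

13.1188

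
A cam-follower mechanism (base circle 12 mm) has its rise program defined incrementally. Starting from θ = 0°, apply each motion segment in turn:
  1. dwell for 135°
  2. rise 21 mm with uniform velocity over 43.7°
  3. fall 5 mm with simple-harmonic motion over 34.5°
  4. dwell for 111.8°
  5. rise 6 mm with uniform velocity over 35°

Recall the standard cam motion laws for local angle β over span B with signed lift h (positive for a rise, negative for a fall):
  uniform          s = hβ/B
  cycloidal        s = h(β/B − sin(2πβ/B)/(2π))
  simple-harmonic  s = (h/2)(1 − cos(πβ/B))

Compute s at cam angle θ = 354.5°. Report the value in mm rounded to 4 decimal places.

seg 1 [0°–135°] dwell: s stays 0.0000
seg 2 [135°–178.7°] uniform, h=21: full span → s += 21 → s = 21.0000
seg 3 [178.7°–213.2°] simple-harmonic, h=-5: full span → s += -5 → s = 16.0000
seg 4 [213.2°–325°] dwell: s stays 16.0000
seg 5 [325°–360°] uniform, h=6: θ=354.5° here. β=29.5, B=35. 6·29.5/35 = 5.0571 → s = 21.0571

21.0571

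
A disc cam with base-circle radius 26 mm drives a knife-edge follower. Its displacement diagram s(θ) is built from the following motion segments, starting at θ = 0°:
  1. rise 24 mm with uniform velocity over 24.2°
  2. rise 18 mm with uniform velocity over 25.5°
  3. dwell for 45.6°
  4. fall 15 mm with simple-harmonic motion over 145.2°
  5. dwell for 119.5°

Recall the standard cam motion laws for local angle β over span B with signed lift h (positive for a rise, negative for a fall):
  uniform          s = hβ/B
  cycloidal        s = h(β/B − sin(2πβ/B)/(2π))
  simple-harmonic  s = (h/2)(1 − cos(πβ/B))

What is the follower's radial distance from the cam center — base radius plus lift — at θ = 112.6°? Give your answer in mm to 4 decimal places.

seg 1 [0°–24.2°] uniform, h=24: full span → s += 24 → s = 24.0000
seg 2 [24.2°–49.7°] uniform, h=18: full span → s += 18 → s = 42.0000
seg 3 [49.7°–95.3°] dwell: s stays 42.0000
seg 4 [95.3°–240.5°] simple-harmonic, h=-15: θ=112.6° here. β=17.3, B=145.2. -15/2·(1 − cos(π·0.1191)) = -0.5193 → s = 41.4807
radial distance = base radius + s = 26 + 41.4807 = 67.4807

67.4807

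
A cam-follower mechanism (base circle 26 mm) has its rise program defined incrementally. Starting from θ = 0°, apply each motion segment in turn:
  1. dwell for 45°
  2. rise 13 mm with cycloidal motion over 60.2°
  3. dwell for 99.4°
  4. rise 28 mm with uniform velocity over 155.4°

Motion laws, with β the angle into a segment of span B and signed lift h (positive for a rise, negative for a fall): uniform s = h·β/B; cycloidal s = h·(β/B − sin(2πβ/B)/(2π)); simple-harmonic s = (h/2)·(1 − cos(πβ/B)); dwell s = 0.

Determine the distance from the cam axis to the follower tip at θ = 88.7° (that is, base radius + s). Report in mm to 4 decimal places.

seg 1 [0°–45°] dwell: s stays 0.0000
seg 2 [45°–105.2°] cycloidal, h=13: θ=88.7° here. β=43.7, B=60.2. 13·(0.7259 − sin(2π·0.7259)/(2π)) = 11.4822 → s = 11.4822
radial distance = base radius + s = 26 + 11.4822 = 37.4822

37.4822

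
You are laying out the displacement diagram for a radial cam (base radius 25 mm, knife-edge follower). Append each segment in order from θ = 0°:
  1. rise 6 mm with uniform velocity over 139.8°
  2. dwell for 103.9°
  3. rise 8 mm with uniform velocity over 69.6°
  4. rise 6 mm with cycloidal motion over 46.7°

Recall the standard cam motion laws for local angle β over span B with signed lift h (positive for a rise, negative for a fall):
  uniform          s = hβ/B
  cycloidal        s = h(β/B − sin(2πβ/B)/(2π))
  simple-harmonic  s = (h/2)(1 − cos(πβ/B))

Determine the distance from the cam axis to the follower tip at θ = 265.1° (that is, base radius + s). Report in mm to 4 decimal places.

seg 1 [0°–139.8°] uniform, h=6: full span → s += 6 → s = 6.0000
seg 2 [139.8°–243.7°] dwell: s stays 6.0000
seg 3 [243.7°–313.3°] uniform, h=8: θ=265.1° here. β=21.4, B=69.6. 8·21.4/69.6 = 2.4598 → s = 8.4598
radial distance = base radius + s = 25 + 8.4598 = 33.4598

33.4598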